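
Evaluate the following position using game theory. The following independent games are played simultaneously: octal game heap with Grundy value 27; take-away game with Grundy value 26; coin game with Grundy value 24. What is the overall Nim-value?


By the Sprague-Grundy theorem, the Grundy value of a sum of games is the XOR of individual Grundy values.
octal game heap: Grundy value = 27. Running XOR: 0 XOR 27 = 27
take-away game: Grundy value = 26. Running XOR: 27 XOR 26 = 1
coin game: Grundy value = 24. Running XOR: 1 XOR 24 = 25
The combined Grundy value is 25.

25


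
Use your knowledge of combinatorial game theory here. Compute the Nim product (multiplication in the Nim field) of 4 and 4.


Nim multiplication is bilinear over XOR: (u XOR v) * w = (u*w) XOR (v*w).
So we split each operand into its bit components and XOR the pairwise Nim products.
4 = 4 (as XOR of powers of 2).
4 = 4 (as XOR of powers of 2).
Using the standard Nim-product table on single bits:
  2*2 = 3,   2*4 = 8,   2*8 = 12,
  4*4 = 6,   4*8 = 11,  8*8 = 13,
and  1*x = x (identity), k*l = l*k (commutative).
Pairwise Nim products:
  4 * 4 = 6
XOR them: 6 = 6.
Result: 4 * 4 = 6 (in Nim).

6


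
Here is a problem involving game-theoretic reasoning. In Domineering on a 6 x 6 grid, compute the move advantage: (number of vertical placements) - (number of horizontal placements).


Board is 6 x 6 (rows x cols).
Left (vertical) placements: (rows-1) * cols = 5 * 6 = 30
Right (horizontal) placements: rows * (cols-1) = 6 * 5 = 30
Advantage = Left - Right = 30 - 30 = 0

0


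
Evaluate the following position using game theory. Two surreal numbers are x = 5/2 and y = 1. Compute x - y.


x = 5/2, y = 1
Converting to common denominator: 2
x = 5/2, y = 2/2
x - y = 5/2 - 1 = 3/2

3/2


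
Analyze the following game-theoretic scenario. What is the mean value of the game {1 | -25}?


Game = {1 | -25}, a switch {a | b} with numbers a > b.
Its thermograph has left wall a - t and right wall b + t, which meet at t = (a - b)/2, where both equal (a + b)/2. So the mast (mean value) is at (a + b)/2.
Mean = (1 + (-25))/2 = -24/2 = -12

-12


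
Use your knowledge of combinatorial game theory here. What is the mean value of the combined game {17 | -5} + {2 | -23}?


G1 = {17 | -5}, G2 = {2 | -23}
Each is a switch {a | b} with numbers a > b; its mean value is (a + b)/2, and mean value is additive over game sums: m(G1 + G2) = m(G1) + m(G2).
Mean of G1 = (17 + (-5))/2 = 12/2 = 6
Mean of G2 = (2 + (-23))/2 = -21/2 = -21/2
Mean of G1 + G2 = 6 + -21/2 = -9/2

-9/2


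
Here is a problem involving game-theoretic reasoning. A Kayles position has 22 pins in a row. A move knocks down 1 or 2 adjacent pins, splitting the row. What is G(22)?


Kayles: a move removes 1 or 2 adjacent pins from a contiguous row.
Removing pins from a row of k leaves two independent rows (a, b) with a + b = k - 1 (one pin) or a + b = k - 2 (two pins); an end removal gives a = 0.
By Sprague-Grundy, G(k) = mex{ G(a) XOR G(b) } over all these splits. G(0) = 0.
G(1): splits (0,0):0^0=0 -> mex({0}) = 1
G(2): splits (0,1):0^1=1 (0,0):0^0=0 -> mex({0, 1}) = 2
G(3): splits (0,2):0^2=2 (1,1):1^1=0 (0,1):0^1=1 -> mex({0, 1, 2}) = 3
G(4): splits (0,3):0^3=3 (1,2):1^2=3 (0,2):0^2=2 (1,1):1^1=0 -> mex({0, 2, 3}) = 1
G(5): splits (0,4):0^1=1 (1,3):1^3=2 (2,2):2^2=0 (0,3):0^3=3 (1,2):1^2=3 -> mex({0, 1, 2, 3}) = 4
G(6) = mex({0, 1, 2, 4}) = 3
G(7) = mex({0, 1, 3, 4, 5}) = 2
G(8) = mex({0, 2, 3, 5, 6}) = 1
G(9) = mex({0, 1, 2, 3, 6, 7}) = 4
G(10) = mex({0, 1, 3, 4, 5, 7}) = 2
G(11) = mex({0, 1, 2, 3, 4, 5}) = 6
G(12) = mex({0, 1, 2, 3, 5, 6, 7}) = 4
G(13) = mex({0, 2, 3, 4, 6, 7}) = 1
G(14) = mex({0, 1, 4, 5, 6, 7}) = 2
G(15) = mex({0, 1, 2, 3, 4, 5, 6}) = 7
G(16) = mex({0, 2, 3, 5, 6, 7}) = 1
G(17) = mex({0, 1, 2, 3, 5, 6, 7}) = 4
G(18) = mex({0, 1, 2, 4, 5, 6}) = 3
G(19) = mex({0, 1, 3, 4, 5, 7}) = 2
G(20) = mex({0, 2, 3, 4, 5, 6, 7}) = 1
G(21) = mex({0, 1, 2, 3, 5, 6, 7}) = 4
G(22) = mex({0, 1, 2, 3, 4, 5, 7}) = 6
Therefore G(22) = 6.

6


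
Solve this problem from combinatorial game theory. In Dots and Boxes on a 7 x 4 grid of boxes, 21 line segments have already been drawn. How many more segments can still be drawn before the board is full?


Grid: 7 x 4 boxes, i.e. 8 rows and 5 columns of dots.
Horizontal edges: (rows + 1) * cols = 8 * 4 = 32
Vertical edges: rows * (cols + 1) = 7 * 5 = 35
Total edges: 32 + 35 = 67
Edges drawn: 21
Remaining: 67 - 21 = 46

46


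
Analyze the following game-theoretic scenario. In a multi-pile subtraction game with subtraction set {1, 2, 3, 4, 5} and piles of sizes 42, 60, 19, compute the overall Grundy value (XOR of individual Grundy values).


Subtraction set: {1, 2, 3, 4, 5}
For this subtraction set, G(n) = n mod 6 (period = max + 1 = 6).
Pile 1 (size 42): G(42) = 42 mod 6 = 0
Pile 2 (size 60): G(60) = 60 mod 6 = 0
Pile 3 (size 19): G(19) = 19 mod 6 = 1
Total Grundy value = XOR of all: 0 XOR 0 XOR 1 = 1

1


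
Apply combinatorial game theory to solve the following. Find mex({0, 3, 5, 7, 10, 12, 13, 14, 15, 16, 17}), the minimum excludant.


Set = {0, 3, 5, 7, 10, 12, 13, 14, 15, 16, 17}
0 is in the set.
1 is NOT in the set. This is the mex.
mex = 1

1


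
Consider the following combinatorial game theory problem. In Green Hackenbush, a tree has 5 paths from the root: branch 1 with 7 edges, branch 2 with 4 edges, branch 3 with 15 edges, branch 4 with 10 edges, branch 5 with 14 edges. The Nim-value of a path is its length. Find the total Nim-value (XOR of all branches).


The tree has 5 branches from the ground vertex.
In Green Hackenbush, the Nim-value of a simple path of length k is k.
Branch 1: length 7, Nim-value = 7
Branch 2: length 4, Nim-value = 4
Branch 3: length 15, Nim-value = 15
Branch 4: length 10, Nim-value = 10
Branch 5: length 14, Nim-value = 14
Total Nim-value = XOR of all branch values:
0 XOR 7 = 7
7 XOR 4 = 3
3 XOR 15 = 12
12 XOR 10 = 6
6 XOR 14 = 8
Nim-value of the tree = 8

8


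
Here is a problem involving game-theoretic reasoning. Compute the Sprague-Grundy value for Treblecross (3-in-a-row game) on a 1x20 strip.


Treblecross: place X on empty cells; 3-in-a-row wins.
Playing within two cells of an existing X lets the opponent win at once, so sensible play treats the cells i-2..i+2 around each X as dead. The player left with no safe cell loses, so this is a normal-play take-away game on strips of safe cells.
Placing X at cell i (0-indexed) of a strip of k safe cells leaves independent strips of sizes max(0, i-2) and max(0, k-i-3). Hence G(k) = mex{ G(max(0,i-2)) XOR G(max(0,k-i-3)) : 0 <= i < k }, with G(0) = 0.
G(1): splits (0,0):0^0=0 -> mex({0}) = 1
G(2): splits (0,0):0^0=0 -> mex({0}) = 1
G(3): splits (0,0):0^0=0 -> mex({0}) = 1
G(4): splits (0,1):0^1=1 (0,0):0^0=0 -> mex({0, 1}) = 2
G(5): splits (0,2):0^1=1 (0,1):0^1=1 (0,0):0^0=0 -> mex({0, 1}) = 2
G(6) = mex({1}) = 0
G(7) = mex({0, 1, 2}) = 3
G(8) = mex({0, 1, 2}) = 3
G(9) = mex({0, 2}) = 1
G(10) = mex({0, 2, 3}) = 1
G(11) = mex({0, 3}) = 1
G(12) = mex({1, 3}) = 0
G(13) = mex({0, 1, 2, 3}) = 4
G(14) = mex({0, 1, 2}) = 3
G(15) = mex({0, 1, 2}) = 3
G(16) = mex({0, 1, 2, 4}) = 3
G(17) = mex({0, 1, 3, 4}) = 2
G(18) = mex({0, 1, 3, 4}) = 2
G(19) = mex({0, 1, 3, 5}) = 2
G(20) = mex({0, 1, 2, 3, 5}) = 4
Therefore G(20) = 4.

4


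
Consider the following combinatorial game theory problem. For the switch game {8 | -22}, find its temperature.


The game is {8 | -22}, a switch {a | b} with numbers a > b.
Cooling {a | b} by t gives {a - t | b + t}, which stops being hot when a - t = b + t, i.e. at t = (a - b)/2. So the temperature of a switch is (a - b)/2.
Temperature = (Left option - Right option) / 2
= (8 - (-22)) / 2
= 30 / 2
= 15

15


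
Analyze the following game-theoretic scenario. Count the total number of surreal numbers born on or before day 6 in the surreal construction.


Day 0: {|} = 0 is born. Count = 1.
Day n: the number of surreal numbers born by day n is 2^(n+1) - 1.
By day 0: 2^1 - 1 = 1
By day 1: 2^2 - 1 = 3
By day 2: 2^3 - 1 = 7
By day 3: 2^4 - 1 = 15
By day 4: 2^5 - 1 = 31
By day 5: 2^6 - 1 = 63
By day 6: 2^7 - 1 = 127
By day 6: 127 surreal numbers.

127


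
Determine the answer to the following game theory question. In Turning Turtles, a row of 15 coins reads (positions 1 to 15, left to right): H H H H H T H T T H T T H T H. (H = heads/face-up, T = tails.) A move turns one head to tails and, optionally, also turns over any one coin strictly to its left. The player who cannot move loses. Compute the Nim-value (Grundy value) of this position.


Coins: H H H H H T H T T H T T H T H
Key fact: a single head at position k behaves exactly like a Nim heap of size k (turning it to T and optionally flipping a coin at j < k corresponds to moving the heap from k to j, or to 0), and heads combine as a disjunctive sum (two heads at the same place would cancel, matching j XOR j = 0). So the Nim-value is the XOR of the 1-indexed positions of the heads.
Face-up positions (1-indexed): [1, 2, 3, 4, 5, 7, 10, 13, 15]
XOR 0 with 1: 0 XOR 1 = 1
XOR 1 with 2: 1 XOR 2 = 3
XOR 3 with 3: 3 XOR 3 = 0
XOR 0 with 4: 0 XOR 4 = 4
XOR 4 with 5: 4 XOR 5 = 1
XOR 1 with 7: 1 XOR 7 = 6
XOR 6 with 10: 6 XOR 10 = 12
XOR 12 with 13: 12 XOR 13 = 1
XOR 1 with 15: 1 XOR 15 = 14
Nim-value = 14

14


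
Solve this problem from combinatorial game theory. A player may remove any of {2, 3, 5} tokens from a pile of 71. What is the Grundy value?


The subtraction set is S = {2, 3, 5}.
G(k) = mex{ G(k - s) : s in S, s <= k }. We compute iteratively: G(0) = 0.
G(1) = mex({}) = 0
G(2) = mex({0}) = 1
G(3) = mex({0}) = 1
G(4) = mex({0, 1}) = 2
G(5) = mex({0, 1}) = 2
G(6) = mex({0, 1, 2}) = 3
G(7) = mex({1, 2}) = 0
G(8) = mex({1, 2, 3}) = 0
G(9) = mex({0, 2, 3}) = 1
G(10) = mex({0, 2}) = 1
G(11) = mex({0, 1, 3}) = 2
Observe that G(7)..G(11) = 0, 0, 1, 1, 2 repeats G(0)..G(4) = 0, 0, 1, 1, 2.
For k >= max(S) = 5, G(k) is determined by the previous 5 values G(k-5)..G(k-1); a window of 5 consecutive values has recurred shifted by 7, so by induction G(k + 7) = G(k) for all k >= 0: the sequence is periodic from the start with period 7.
One period: G(0..6) = 0, 0, 1, 1, 2, 2, 3.
71 mod 7 = 1, so G(71) = G(1) = 0.

0


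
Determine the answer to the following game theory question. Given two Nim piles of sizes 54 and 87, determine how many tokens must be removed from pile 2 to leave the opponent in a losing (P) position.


Piles: 54 and 87
Current XOR: 54 XOR 87 = 97 (non-zero, so this is an N-position).
To make the XOR zero, we need to find a move that balances the piles.
For pile 2 (size 87): target = 87 XOR 97 = 54
We reduce pile 2 from 87 to 54.
Tokens removed: 87 - 54 = 33
Verification: 54 XOR 54 = 0

33


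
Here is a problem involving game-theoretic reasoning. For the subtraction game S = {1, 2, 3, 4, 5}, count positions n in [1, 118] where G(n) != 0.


Subtraction set S = {1, 2, 3, 4, 5}, so G(n) = n mod 6.
G(n) = 0 when n is a multiple of 6.
Multiples of 6 in [1, 118]: 19
N-positions (nonzero Grundy) = 118 - 19 = 99

99


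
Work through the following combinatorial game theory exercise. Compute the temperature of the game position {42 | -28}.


The game is {42 | -28}, a switch {a | b} with numbers a > b.
Cooling {a | b} by t gives {a - t | b + t}, which stops being hot when a - t = b + t, i.e. at t = (a - b)/2. So the temperature of a switch is (a - b)/2.
Temperature = (Left option - Right option) / 2
= (42 - (-28)) / 2
= 70 / 2
= 35

35


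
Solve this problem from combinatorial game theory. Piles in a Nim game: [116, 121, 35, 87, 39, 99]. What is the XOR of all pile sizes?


We need the XOR (exclusive or) of all pile sizes.
After XOR-ing pile 1 (size 116): 0 XOR 116 = 116
After XOR-ing pile 2 (size 121): 116 XOR 121 = 13
After XOR-ing pile 3 (size 35): 13 XOR 35 = 46
After XOR-ing pile 4 (size 87): 46 XOR 87 = 121
After XOR-ing pile 5 (size 39): 121 XOR 39 = 94
After XOR-ing pile 6 (size 99): 94 XOR 99 = 61
The Nim-value of this position is 61.

61


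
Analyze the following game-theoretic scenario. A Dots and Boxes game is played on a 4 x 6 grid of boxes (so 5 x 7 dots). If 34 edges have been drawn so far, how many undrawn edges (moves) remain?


Grid: 4 x 6 boxes, i.e. 5 rows and 7 columns of dots.
Horizontal edges: (rows + 1) * cols = 5 * 6 = 30
Vertical edges: rows * (cols + 1) = 4 * 7 = 28
Total edges: 30 + 28 = 58
Edges drawn: 34
Remaining: 58 - 34 = 24

24


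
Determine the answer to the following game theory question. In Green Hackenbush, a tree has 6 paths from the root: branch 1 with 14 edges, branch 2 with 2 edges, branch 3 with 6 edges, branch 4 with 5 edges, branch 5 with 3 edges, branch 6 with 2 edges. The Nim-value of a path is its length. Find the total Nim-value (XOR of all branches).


The tree has 6 branches from the ground vertex.
In Green Hackenbush, the Nim-value of a simple path of length k is k.
Branch 1: length 14, Nim-value = 14
Branch 2: length 2, Nim-value = 2
Branch 3: length 6, Nim-value = 6
Branch 4: length 5, Nim-value = 5
Branch 5: length 3, Nim-value = 3
Branch 6: length 2, Nim-value = 2
Total Nim-value = XOR of all branch values:
0 XOR 14 = 14
14 XOR 2 = 12
12 XOR 6 = 10
10 XOR 5 = 15
15 XOR 3 = 12
12 XOR 2 = 14
Nim-value of the tree = 14

14


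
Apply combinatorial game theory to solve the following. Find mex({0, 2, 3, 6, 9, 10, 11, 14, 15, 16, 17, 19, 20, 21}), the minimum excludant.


Set = {0, 2, 3, 6, 9, 10, 11, 14, 15, 16, 17, 19, 20, 21}
0 is in the set.
1 is NOT in the set. This is the mex.
mex = 1

1


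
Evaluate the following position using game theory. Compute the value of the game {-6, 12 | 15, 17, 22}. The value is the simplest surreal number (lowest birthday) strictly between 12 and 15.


Left options: {-6, 12}, max = 12
Right options: {15, 17, 22}, min = 15
All options are numbers and max(Left) < min(Right), so by the simplicity theorem the value is the simplest (earliest-born) number strictly between 12 and 15.
Integers 13 through 14 all lie strictly between 12 and 15.
Among integers, the simplest (lowest birthday = smallest |n|; 0 is born on day 0, +-n on day n) is 13.
No non-integer in the interval can be simpler: if x is a non-integer in the interval, then floor(x) or ceil(x) also lies in the interval (the interval contains an integer), and both are proper prefixes of x's sign expansion, i.e. born earlier. So the game value is 13.
Game value = 13

13


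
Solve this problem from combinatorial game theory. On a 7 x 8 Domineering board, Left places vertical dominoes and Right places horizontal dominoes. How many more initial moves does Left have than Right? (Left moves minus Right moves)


Board is 7 x 8 (rows x cols).
Left (vertical) placements: (rows-1) * cols = 6 * 8 = 48
Right (horizontal) placements: rows * (cols-1) = 7 * 7 = 49
Advantage = Left - Right = 48 - 49 = -1

-1


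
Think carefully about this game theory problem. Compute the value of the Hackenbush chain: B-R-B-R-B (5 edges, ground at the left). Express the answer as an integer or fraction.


Edges (from ground): B-R-B-R-B
By Berlekamp's sign-expansion rule, a Blue-Red Hackenbush stalk has the value of the surreal number whose sign sequence is the edge sequence with B -> + and R -> -.
Sign sequence: +-+-+
Trace the sign expansion in the surreal number tree, starting from 0:
Edge 1: B (sign +) -> bounds (0, +inf), value = 1
Edge 2: R (sign -) -> bounds (0, 1), value = 1/2
Edge 3: B (sign +) -> bounds (1/2, 1), value = 3/4
Edge 4: R (sign -) -> bounds (1/2, 3/4), value = 5/8
Edge 5: B (sign +) -> bounds (5/8, 3/4), value = 11/16
Game value = 11/16

11/16


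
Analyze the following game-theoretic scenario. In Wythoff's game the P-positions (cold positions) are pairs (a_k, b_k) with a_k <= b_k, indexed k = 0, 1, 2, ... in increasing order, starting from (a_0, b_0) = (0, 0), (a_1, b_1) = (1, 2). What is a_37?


By Wythoff's theorem, a_k = floor(k * phi) and b_k = floor(k * phi^2) = a_k + k, where phi = (1 + sqrt(5))/2 is the golden ratio.
phi = (1 + sqrt(5))/2 = 1.618034
k = 37
k * phi = 37 * 1.618034 = 59.867258
a_37 = floor(k * phi) = 59

59


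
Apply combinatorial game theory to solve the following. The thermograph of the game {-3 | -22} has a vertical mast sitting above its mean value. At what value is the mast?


Game = {-3 | -22}, a switch {a | b} with numbers a > b.
Its thermograph has left wall a - t and right wall b + t, which meet at t = (a - b)/2, where both equal (a + b)/2. So the mast (mean value) is at (a + b)/2.
Mean = (-3 + (-22))/2 = -25/2 = -25/2

-25/2


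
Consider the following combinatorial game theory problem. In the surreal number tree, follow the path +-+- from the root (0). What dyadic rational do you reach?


Sign expansion: +-+-
Rule: track bounds (lo, hi), initially (-inf, +inf). On '+', the current value becomes lo and we move to the simplest number in (value, hi): value + 1 if hi = +inf, otherwise the midpoint (value + hi)/2. On '-', the current value becomes hi and we move to value - 1 if lo = -inf, otherwise the midpoint (lo + value)/2.
Start at 0.
Step 1: sign = +, move right. Bounds: (0, +inf). Value = 1
Step 2: sign = -, move left. Bounds: (0, 1). Value = 1/2
Step 3: sign = +, move right. Bounds: (1/2, 1). Value = 3/4
Step 4: sign = -, move left. Bounds: (1/2, 3/4). Value = 5/8
The surreal number with sign expansion +-+- is 5/8.

5/8


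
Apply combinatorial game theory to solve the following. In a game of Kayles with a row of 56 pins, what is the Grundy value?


Kayles: a move removes 1 or 2 adjacent pins from a contiguous row.
Removing pins from a row of k leaves two independent rows (a, b) with a + b = k - 1 (one pin) or a + b = k - 2 (two pins); an end removal gives a = 0.
By Sprague-Grundy, G(k) = mex{ G(a) XOR G(b) } over all these splits. G(0) = 0.
G(1): splits (0,0):0^0=0 -> mex({0}) = 1
G(2): splits (0,1):0^1=1 (0,0):0^0=0 -> mex({0, 1}) = 2
G(3): splits (0,2):0^2=2 (1,1):1^1=0 (0,1):0^1=1 -> mex({0, 1, 2}) = 3
G(4): splits (0,3):0^3=3 (1,2):1^2=3 (0,2):0^2=2 (1,1):1^1=0 -> mex({0, 2, 3}) = 1
G(5): splits (0,4):0^1=1 (1,3):1^3=2 (2,2):2^2=0 (0,3):0^3=3 (1,2):1^2=3 -> mex({0, 1, 2, 3}) = 4
G(6) = mex({0, 1, 2, 4}) = 3
G(7) = mex({0, 1, 3, 4, 5}) = 2
G(8) = mex({0, 2, 3, 5, 6}) = 1
G(9) = mex({0, 1, 2, 3, 6, 7}) = 4
G(10) = mex({0, 1, 3, 4, 5, 7}) = 2
G(11) = mex({0, 1, 2, 3, 4, 5}) = 6
G(12) = mex({0, 1, 2, 3, 5, 6, 7}) = 4
G(13) = mex({0, 2, 3, 4, 6, 7}) = 1
G(14) = mex({0, 1, 4, 5, 6, 7}) = 2
G(15) = mex({0, 1, 2, 3, 4, 5, 6}) = 7
G(16) = mex({0, 2, 3, 5, 6, 7}) = 1
G(17) = mex({0, 1, 2, 3, 5, 6, 7}) = 4
G(18) = mex({0, 1, 2, 4, 5, 6}) = 3
G(19) = mex({0, 1, 3, 4, 5, 7}) = 2
G(20) = mex({0, 2, 3, 4, 5, 6, 7}) = 1
G(21) = mex({0, 1, 2, 3, 5, 6, 7}) = 4
G(22) = mex({0, 1, 2, 3, 4, 5, 7}) = 6
G(23) = mex({0, 1, 2, 3, 4, 5, 6}) = 7
G(24) = mex({0, 1, 2, 3, 5, 6, 7}) = 4
G(25) = mex({0, 2, 3, 4, 6, 7}) = 1
G(26) = mex({0, 1, 3, 4, 5, 6, 7}) = 2
G(27) = mex({0, 1, 2, 3, 4, 5, 6, 7}) = 8
G(28) = mex({0, 1, 2, 3, 4, 6, 7, 8}) = 5
G(29) = mex({0, 1, 2, 3, 5, 6, 7, 8, 9}) = 4
G(30) = mex({0, 1, 2, 3, 4, 5, 6, 9, 10}) = 7
G(31) = mex({0, 1, 3, 4, 5, 7, 10, 11}) = 2
G(32) = mex({0, 2, 3, 4, 5, 6, 7, 9, 11}) = 1
G(33) = mex({0, 1, 2, 3, 4, 5, 6, 7, 9, 12}) = 8
G(34) = mex({0, 1, 2, 3, 4, 5, 7, 8, 11, 12}) = 6
G(35) = mex({0, 1, 2, 3, 4, 5, 6, 8, 9, 10, 11}) = 7
G(36) = mex({0, 1, 2, 3, 5, 6, 7, 9, 10}) = 4
G(37) = mex({0, 2, 3, 4, 6, 7, 9, 10, 11, 12}) = 1
G(38) = mex({0, 1, 3, 4, 5, 6, 7, 9, 10, 11, 12}) = 2
G(39) = mex({0, 1, 2, 4, 5, 6, 7, 9, 10, 12, 14}) = 3
G(40) = mex({0, 2, 3, 4, 6, 7, 11, 12, 14}) = 1
G(41) = mex({0, 1, 2, 3, 5, 6, 7, 9, 10, 11, 12}) = 4
G(42) = mex({0, 1, 2, 3, 4, 5, 6, 9, 10}) = 7
G(43) = mex({0, 1, 3, 4, 5, 7, 9, 10, 12, 15}) = 2
G(44) = mex({0, 2, 3, 4, 5, 6, 7, 9, 10, 12, 15}) = 1
G(45) = mex({0, 1, 2, 3, 4, 5, 6, 7, 9, 10, 12, 14}) = 8
G(46) = mex({0, 1, 3, 4, 5, 7, 8, 11, 12, 14}) = 2
G(47) = mex({0, 1, 2, 3, 4, 5, 6, 8, 9, 10, 11, 12}) = 7
G(48) = mex({0, 1, 2, 3, 5, 6, 7, 9, 10}) = 4
G(49) = mex({0, 2, 3, 4, 6, 7, 9, 10, 11, 12, 15}) = 1
G(50) = mex({0, 1, 4, 5, 6, 7, 9, 11, 12, 14, 15}) = 2
G(51) = mex({0, 1, 2, 3, 4, 5, 6, 7, 9, 12, 14, 15}) = 8
G(52) = mex({0, 2, 3, 4, 5, 6, 7, 8, 11, 12, 15}) = 1
G(53) = mex({0, 1, 2, 3, 5, 6, 7, 8, 9, 10, 11, 12}) = 4
G(54) = mex({0, 1, 2, 3, 4, 5, 6, 9, 10}) = 7
G(55) = mex({0, 1, 3, 4, 5, 7, 9, 10, 11, 12}) = 2
G(56) = mex({0, 2, 3, 4, 5, 6, 7, 9, 10, 11, 12, 13, 14}) = 1
Therefore G(56) = 1.

1


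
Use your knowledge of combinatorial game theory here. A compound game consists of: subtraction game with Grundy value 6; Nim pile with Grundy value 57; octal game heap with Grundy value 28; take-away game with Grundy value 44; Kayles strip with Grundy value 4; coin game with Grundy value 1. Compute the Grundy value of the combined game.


By the Sprague-Grundy theorem, the Grundy value of a sum of games is the XOR of individual Grundy values.
subtraction game: Grundy value = 6. Running XOR: 0 XOR 6 = 6
Nim pile: Grundy value = 57. Running XOR: 6 XOR 57 = 63
octal game heap: Grundy value = 28. Running XOR: 63 XOR 28 = 35
take-away game: Grundy value = 44. Running XOR: 35 XOR 44 = 15
Kayles strip: Grundy value = 4. Running XOR: 15 XOR 4 = 11
coin game: Grundy value = 1. Running XOR: 11 XOR 1 = 10
The combined Grundy value is 10.

10


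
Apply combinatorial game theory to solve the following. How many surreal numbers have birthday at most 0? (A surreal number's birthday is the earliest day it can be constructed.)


Day 0: {|} = 0 is born. Count = 1.
Day n: the number of surreal numbers born by day n is 2^(n+1) - 1.
By day 0: 2^1 - 1 = 1
By day 0: 1 surreal numbers.

1


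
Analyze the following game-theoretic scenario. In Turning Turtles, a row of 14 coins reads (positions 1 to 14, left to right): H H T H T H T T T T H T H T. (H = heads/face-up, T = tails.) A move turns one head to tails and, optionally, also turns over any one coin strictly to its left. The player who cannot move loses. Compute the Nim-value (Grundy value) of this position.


Coins: H H T H T H T T T T H T H T
Key fact: a single head at position k behaves exactly like a Nim heap of size k (turning it to T and optionally flipping a coin at j < k corresponds to moving the heap from k to j, or to 0), and heads combine as a disjunctive sum (two heads at the same place would cancel, matching j XOR j = 0). So the Nim-value is the XOR of the 1-indexed positions of the heads.
Face-up positions (1-indexed): [1, 2, 4, 6, 11, 13]
XOR 0 with 1: 0 XOR 1 = 1
XOR 1 with 2: 1 XOR 2 = 3
XOR 3 with 4: 3 XOR 4 = 7
XOR 7 with 6: 7 XOR 6 = 1
XOR 1 with 11: 1 XOR 11 = 10
XOR 10 with 13: 10 XOR 13 = 7
Nim-value = 7

7


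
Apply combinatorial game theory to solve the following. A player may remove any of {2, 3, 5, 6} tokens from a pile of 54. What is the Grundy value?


The subtraction set is S = {2, 3, 5, 6}.
G(k) = mex{ G(k - s) : s in S, s <= k }. We compute iteratively: G(0) = 0.
G(1) = mex({}) = 0
G(2) = mex({0}) = 1
G(3) = mex({0}) = 1
G(4) = mex({0, 1}) = 2
G(5) = mex({0, 1}) = 2
G(6) = mex({0, 1, 2}) = 3
G(7) = mex({0, 1, 2}) = 3
G(8) = mex({1, 2, 3}) = 0
G(9) = mex({1, 2, 3}) = 0
G(10) = mex({0, 2, 3}) = 1
G(11) = mex({0, 2, 3}) = 1
G(12) = mex({0, 1, 3}) = 2
G(13) = mex({0, 1, 3}) = 2
Observe that G(8)..G(13) = 0, 0, 1, 1, 2, 2 repeats G(0)..G(5) = 0, 0, 1, 1, 2, 2.
For k >= max(S) = 6, G(k) is determined by the previous 6 values G(k-6)..G(k-1); a window of 6 consecutive values has recurred shifted by 8, so by induction G(k + 8) = G(k) for all k >= 0: the sequence is periodic from the start with period 8.
One period: G(0..7) = 0, 0, 1, 1, 2, 2, 3, 3.
54 mod 8 = 6, so G(54) = G(6) = 3.

3


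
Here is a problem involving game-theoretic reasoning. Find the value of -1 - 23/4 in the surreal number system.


x = -1, y = 23/4
Converting to common denominator: 4
x = -4/4, y = 23/4
x - y = -1 - 23/4 = -27/4

-27/4


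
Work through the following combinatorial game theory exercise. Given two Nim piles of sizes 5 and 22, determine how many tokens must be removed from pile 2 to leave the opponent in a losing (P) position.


Piles: 5 and 22
Current XOR: 5 XOR 22 = 19 (non-zero, so this is an N-position).
To make the XOR zero, we need to find a move that balances the piles.
For pile 2 (size 22): target = 22 XOR 19 = 5
We reduce pile 2 from 22 to 5.
Tokens removed: 22 - 5 = 17
Verification: 5 XOR 5 = 0

17


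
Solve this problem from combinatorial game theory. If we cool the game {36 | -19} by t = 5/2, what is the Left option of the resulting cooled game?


Original game: {36 | -19} (a switch {a | b} with a > b).
Cooling by t (for t below the temperature (a - b)/2 = 55/2) taxes each move by t: {a | b} cooled by t is {a - t | b + t}.
Cooling amount: t = 5/2
Cooled Left option: 36 - 5/2 = 67/2
Cooled Right option: -19 + 5/2 = -33/2
Cooled game: {67/2 | -33/2}
Left option = 67/2

67/2


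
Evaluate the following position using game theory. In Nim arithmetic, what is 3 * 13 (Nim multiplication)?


Nim multiplication is bilinear over XOR: (u XOR v) * w = (u*w) XOR (v*w).
So we split each operand into its bit components and XOR the pairwise Nim products.
3 = 1 + 2 (as XOR of powers of 2).
13 = 1 + 4 + 8 (as XOR of powers of 2).
Using the standard Nim-product table on single bits:
  2*2 = 3,   2*4 = 8,   2*8 = 12,
  4*4 = 6,   4*8 = 11,  8*8 = 13,
and  1*x = x (identity), k*l = l*k (commutative).
Pairwise Nim products:
  1 * 1 = 1
  1 * 4 = 4
  1 * 8 = 8
  2 * 1 = 2
  2 * 4 = 8
  2 * 8 = 12
XOR them: 1 XOR 4 XOR 8 XOR 2 XOR 8 XOR 12 = 11.
Result: 3 * 13 = 11 (in Nim).

11


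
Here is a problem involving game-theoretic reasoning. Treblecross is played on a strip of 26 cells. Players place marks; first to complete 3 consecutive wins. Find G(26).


Treblecross: place X on empty cells; 3-in-a-row wins.
Playing within two cells of an existing X lets the opponent win at once, so sensible play treats the cells i-2..i+2 around each X as dead. The player left with no safe cell loses, so this is a normal-play take-away game on strips of safe cells.
Placing X at cell i (0-indexed) of a strip of k safe cells leaves independent strips of sizes max(0, i-2) and max(0, k-i-3). Hence G(k) = mex{ G(max(0,i-2)) XOR G(max(0,k-i-3)) : 0 <= i < k }, with G(0) = 0.
G(1): splits (0,0):0^0=0 -> mex({0}) = 1
G(2): splits (0,0):0^0=0 -> mex({0}) = 1
G(3): splits (0,0):0^0=0 -> mex({0}) = 1
G(4): splits (0,1):0^1=1 (0,0):0^0=0 -> mex({0, 1}) = 2
G(5): splits (0,2):0^1=1 (0,1):0^1=1 (0,0):0^0=0 -> mex({0, 1}) = 2
G(6) = mex({1}) = 0
G(7) = mex({0, 1, 2}) = 3
G(8) = mex({0, 1, 2}) = 3
G(9) = mex({0, 2}) = 1
G(10) = mex({0, 2, 3}) = 1
G(11) = mex({0, 3}) = 1
G(12) = mex({1, 3}) = 0
G(13) = mex({0, 1, 2, 3}) = 4
G(14) = mex({0, 1, 2}) = 3
G(15) = mex({0, 1, 2}) = 3
G(16) = mex({0, 1, 2, 4}) = 3
G(17) = mex({0, 1, 3, 4}) = 2
G(18) = mex({0, 1, 3, 4}) = 2
G(19) = mex({0, 1, 3, 5}) = 2
G(20) = mex({0, 1, 2, 3, 5}) = 4
G(21) = mex({0, 1, 2, 3, 5}) = 4
G(22) = mex({1, 2, 6}) = 0
G(23) = mex({0, 1, 2, 3, 4, 6}) = 5
G(24) = mex({0, 1, 2, 3, 4}) = 5
G(25) = mex({0, 1, 3, 4, 7}) = 2
G(26) = mex({0, 1, 3, 4, 5, 7}) = 2
Therefore G(26) = 2.

2


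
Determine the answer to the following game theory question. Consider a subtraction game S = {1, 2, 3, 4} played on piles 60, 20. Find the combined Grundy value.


Subtraction set: {1, 2, 3, 4}
For this subtraction set, G(n) = n mod 5 (period = max + 1 = 5).
Pile 1 (size 60): G(60) = 60 mod 5 = 0
Pile 2 (size 20): G(20) = 20 mod 5 = 0
Total Grundy value = XOR of all: 0 XOR 0 = 0

0


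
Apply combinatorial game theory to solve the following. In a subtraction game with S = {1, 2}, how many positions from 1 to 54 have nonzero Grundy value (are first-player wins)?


Subtraction set S = {1, 2}, so G(n) = n mod 3.
G(n) = 0 when n is a multiple of 3.
Multiples of 3 in [1, 54]: 18
N-positions (nonzero Grundy) = 54 - 18 = 36

36


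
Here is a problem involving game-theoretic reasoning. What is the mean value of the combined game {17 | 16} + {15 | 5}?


G1 = {17 | 16}, G2 = {15 | 5}
Each is a switch {a | b} with numbers a > b; its mean value is (a + b)/2, and mean value is additive over game sums: m(G1 + G2) = m(G1) + m(G2).
Mean of G1 = (17 + (16))/2 = 33/2 = 33/2
Mean of G2 = (15 + (5))/2 = 20/2 = 10
Mean of G1 + G2 = 33/2 + 10 = 53/2

53/2


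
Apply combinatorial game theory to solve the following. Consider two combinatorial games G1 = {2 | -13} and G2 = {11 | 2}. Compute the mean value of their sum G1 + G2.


G1 = {2 | -13}, G2 = {11 | 2}
Each is a switch {a | b} with numbers a > b; its mean value is (a + b)/2, and mean value is additive over game sums: m(G1 + G2) = m(G1) + m(G2).
Mean of G1 = (2 + (-13))/2 = -11/2 = -11/2
Mean of G2 = (11 + (2))/2 = 13/2 = 13/2
Mean of G1 + G2 = -11/2 + 13/2 = 1

1


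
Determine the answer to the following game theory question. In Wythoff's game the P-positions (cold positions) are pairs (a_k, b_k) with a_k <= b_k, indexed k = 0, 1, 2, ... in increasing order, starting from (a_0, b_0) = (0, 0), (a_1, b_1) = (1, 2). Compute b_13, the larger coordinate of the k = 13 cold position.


By Wythoff's theorem, a_k = floor(k * phi) and b_k = floor(k * phi^2) = a_k + k, where phi = (1 + sqrt(5))/2 is the golden ratio.
phi = (1 + sqrt(5))/2 = 1.618034
phi^2 = phi + 1 = 2.618034
k = 13
k * phi^2 = 13 * 2.618034 = 34.034442
b_13 = floor(k * phi^2) = 34 (check: a_13 + k = 21 + 13 = 34)

34


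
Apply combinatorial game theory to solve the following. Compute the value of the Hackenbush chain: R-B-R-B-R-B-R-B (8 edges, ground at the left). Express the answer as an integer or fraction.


Edges (from ground): R-B-R-B-R-B-R-B
By Berlekamp's sign-expansion rule, a Blue-Red Hackenbush stalk has the value of the surreal number whose sign sequence is the edge sequence with B -> + and R -> -.
Sign sequence: -+-+-+-+
Trace the sign expansion in the surreal number tree, starting from 0:
Edge 1: R (sign -) -> bounds (-inf, 0), value = -1
Edge 2: B (sign +) -> bounds (-1, 0), value = -1/2
Edge 3: R (sign -) -> bounds (-1, -1/2), value = -3/4
Edge 4: B (sign +) -> bounds (-3/4, -1/2), value = -5/8
Edge 5: R (sign -) -> bounds (-3/4, -5/8), value = -11/16
Edge 6: B (sign +) -> bounds (-11/16, -5/8), value = -21/32
Edge 7: R (sign -) -> bounds (-11/16, -21/32), value = -43/64
Edge 8: B (sign +) -> bounds (-43/64, -21/32), value = -85/128
Game value = -85/128

-85/128


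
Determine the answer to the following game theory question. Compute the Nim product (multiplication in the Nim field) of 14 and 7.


Nim multiplication is bilinear over XOR: (u XOR v) * w = (u*w) XOR (v*w).
So we split each operand into its bit components and XOR the pairwise Nim products.
14 = 2 + 4 + 8 (as XOR of powers of 2).
7 = 1 + 2 + 4 (as XOR of powers of 2).
Using the standard Nim-product table on single bits:
  2*2 = 3,   2*4 = 8,   2*8 = 12,
  4*4 = 6,   4*8 = 11,  8*8 = 13,
and  1*x = x (identity), k*l = l*k (commutative).
Pairwise Nim products:
  2 * 1 = 2
  2 * 2 = 3
  2 * 4 = 8
  4 * 1 = 4
  4 * 2 = 8
  4 * 4 = 6
  8 * 1 = 8
  8 * 2 = 12
  8 * 4 = 11
XOR them: 2 XOR 3 XOR 8 XOR 4 XOR 8 XOR 6 XOR 8 XOR 12 XOR 11 = 12.
Result: 14 * 7 = 12 (in Nim).

12


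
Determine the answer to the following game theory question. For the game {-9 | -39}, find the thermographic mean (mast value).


Game = {-9 | -39}, a switch {a | b} with numbers a > b.
Its thermograph has left wall a - t and right wall b + t, which meet at t = (a - b)/2, where both equal (a + b)/2. So the mast (mean value) is at (a + b)/2.
Mean = (-9 + (-39))/2 = -48/2 = -24

-24


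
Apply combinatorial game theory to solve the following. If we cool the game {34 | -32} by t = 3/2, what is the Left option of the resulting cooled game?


Original game: {34 | -32} (a switch {a | b} with a > b).
Cooling by t (for t below the temperature (a - b)/2 = 33) taxes each move by t: {a | b} cooled by t is {a - t | b + t}.
Cooling amount: t = 3/2
Cooled Left option: 34 - 3/2 = 65/2
Cooled Right option: -32 + 3/2 = -61/2
Cooled game: {65/2 | -61/2}
Left option = 65/2

65/2


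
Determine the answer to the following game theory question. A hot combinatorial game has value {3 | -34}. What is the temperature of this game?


The game is {3 | -34}, a switch {a | b} with numbers a > b.
Cooling {a | b} by t gives {a - t | b + t}, which stops being hot when a - t = b + t, i.e. at t = (a - b)/2. So the temperature of a switch is (a - b)/2.
Temperature = (Left option - Right option) / 2
= (3 - (-34)) / 2
= 37 / 2
= 37/2

37/2


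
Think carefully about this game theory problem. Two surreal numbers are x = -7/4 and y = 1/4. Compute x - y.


x = -7/4, y = 1/4
Converting to common denominator: 4
x = -7/4, y = 1/4
x - y = -7/4 - 1/4 = -2

-2


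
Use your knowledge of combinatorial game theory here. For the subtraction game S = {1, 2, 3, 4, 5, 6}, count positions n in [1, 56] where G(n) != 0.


Subtraction set S = {1, 2, 3, 4, 5, 6}, so G(n) = n mod 7.
G(n) = 0 when n is a multiple of 7.
Multiples of 7 in [1, 56]: 8
N-positions (nonzero Grundy) = 56 - 8 = 48

48


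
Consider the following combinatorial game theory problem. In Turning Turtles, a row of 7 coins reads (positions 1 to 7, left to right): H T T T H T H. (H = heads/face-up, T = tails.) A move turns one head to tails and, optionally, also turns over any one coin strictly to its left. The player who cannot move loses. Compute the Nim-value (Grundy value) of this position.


Coins: H T T T H T H
Key fact: a single head at position k behaves exactly like a Nim heap of size k (turning it to T and optionally flipping a coin at j < k corresponds to moving the heap from k to j, or to 0), and heads combine as a disjunctive sum (two heads at the same place would cancel, matching j XOR j = 0). So the Nim-value is the XOR of the 1-indexed positions of the heads.
Face-up positions (1-indexed): [1, 5, 7]
XOR 0 with 1: 0 XOR 1 = 1
XOR 1 with 5: 1 XOR 5 = 4
XOR 4 with 7: 4 XOR 7 = 3
Nim-value = 3

3


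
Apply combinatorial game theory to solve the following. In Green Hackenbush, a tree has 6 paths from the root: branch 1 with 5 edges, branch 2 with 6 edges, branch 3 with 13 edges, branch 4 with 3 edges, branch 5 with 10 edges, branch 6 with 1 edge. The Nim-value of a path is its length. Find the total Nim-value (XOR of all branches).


The tree has 6 branches from the ground vertex.
In Green Hackenbush, the Nim-value of a simple path of length k is k.
Branch 1: length 5, Nim-value = 5
Branch 2: length 6, Nim-value = 6
Branch 3: length 13, Nim-value = 13
Branch 4: length 3, Nim-value = 3
Branch 5: length 10, Nim-value = 10
Branch 6: length 1, Nim-value = 1
Total Nim-value = XOR of all branch values:
0 XOR 5 = 5
5 XOR 6 = 3
3 XOR 13 = 14
14 XOR 3 = 13
13 XOR 10 = 7
7 XOR 1 = 6
Nim-value of the tree = 6

6


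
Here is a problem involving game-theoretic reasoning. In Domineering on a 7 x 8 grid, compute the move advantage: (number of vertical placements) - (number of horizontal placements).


Board is 7 x 8 (rows x cols).
Left (vertical) placements: (rows-1) * cols = 6 * 8 = 48
Right (horizontal) placements: rows * (cols-1) = 7 * 7 = 49
Advantage = Left - Right = 48 - 49 = -1

-1


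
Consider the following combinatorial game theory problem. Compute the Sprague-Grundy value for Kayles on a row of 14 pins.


Kayles: a move removes 1 or 2 adjacent pins from a contiguous row.
Removing pins from a row of k leaves two independent rows (a, b) with a + b = k - 1 (one pin) or a + b = k - 2 (two pins); an end removal gives a = 0.
By Sprague-Grundy, G(k) = mex{ G(a) XOR G(b) } over all these splits. G(0) = 0.
G(1): splits (0,0):0^0=0 -> mex({0}) = 1
G(2): splits (0,1):0^1=1 (0,0):0^0=0 -> mex({0, 1}) = 2
G(3): splits (0,2):0^2=2 (1,1):1^1=0 (0,1):0^1=1 -> mex({0, 1, 2}) = 3
G(4): splits (0,3):0^3=3 (1,2):1^2=3 (0,2):0^2=2 (1,1):1^1=0 -> mex({0, 2, 3}) = 1
G(5): splits (0,4):0^1=1 (1,3):1^3=2 (2,2):2^2=0 (0,3):0^3=3 (1,2):1^2=3 -> mex({0, 1, 2, 3}) = 4
G(6) = mex({0, 1, 2, 4}) = 3
G(7) = mex({0, 1, 3, 4, 5}) = 2
G(8) = mex({0, 2, 3, 5, 6}) = 1
G(9) = mex({0, 1, 2, 3, 6, 7}) = 4
G(10) = mex({0, 1, 3, 4, 5, 7}) = 2
G(11) = mex({0, 1, 2, 3, 4, 5}) = 6
G(12) = mex({0, 1, 2, 3, 5, 6, 7}) = 4
G(13) = mex({0, 2, 3, 4, 6, 7}) = 1
G(14) = mex({0, 1, 4, 5, 6, 7}) = 2
Therefore G(14) = 2.

2


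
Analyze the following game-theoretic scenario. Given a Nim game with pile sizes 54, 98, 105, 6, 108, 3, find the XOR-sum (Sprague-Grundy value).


We need the XOR (exclusive or) of all pile sizes.
After XOR-ing pile 1 (size 54): 0 XOR 54 = 54
After XOR-ing pile 2 (size 98): 54 XOR 98 = 84
After XOR-ing pile 3 (size 105): 84 XOR 105 = 61
After XOR-ing pile 4 (size 6): 61 XOR 6 = 59
After XOR-ing pile 5 (size 108): 59 XOR 108 = 87
After XOR-ing pile 6 (size 3): 87 XOR 3 = 84
The Nim-value of this position is 84.

84


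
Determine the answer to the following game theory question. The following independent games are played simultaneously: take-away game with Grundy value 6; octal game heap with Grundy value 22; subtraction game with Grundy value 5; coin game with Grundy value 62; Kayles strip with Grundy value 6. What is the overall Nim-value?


By the Sprague-Grundy theorem, the Grundy value of a sum of games is the XOR of individual Grundy values.
take-away game: Grundy value = 6. Running XOR: 0 XOR 6 = 6
octal game heap: Grundy value = 22. Running XOR: 6 XOR 22 = 16
subtraction game: Grundy value = 5. Running XOR: 16 XOR 5 = 21
coin game: Grundy value = 62. Running XOR: 21 XOR 62 = 43
Kayles strip: Grundy value = 6. Running XOR: 43 XOR 6 = 45
The combined Grundy value is 45.

45


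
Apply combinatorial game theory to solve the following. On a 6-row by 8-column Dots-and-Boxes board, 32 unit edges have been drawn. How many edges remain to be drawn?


Grid: 6 x 8 boxes, i.e. 7 rows and 9 columns of dots.
Horizontal edges: (rows + 1) * cols = 7 * 8 = 56
Vertical edges: rows * (cols + 1) = 6 * 9 = 54
Total edges: 56 + 54 = 110
Edges drawn: 32
Remaining: 110 - 32 = 78

78


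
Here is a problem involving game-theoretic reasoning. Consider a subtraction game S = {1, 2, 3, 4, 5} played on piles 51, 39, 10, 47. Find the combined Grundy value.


Subtraction set: {1, 2, 3, 4, 5}
For this subtraction set, G(n) = n mod 6 (period = max + 1 = 6).
Pile 1 (size 51): G(51) = 51 mod 6 = 3
Pile 2 (size 39): G(39) = 39 mod 6 = 3
Pile 3 (size 10): G(10) = 10 mod 6 = 4
Pile 4 (size 47): G(47) = 47 mod 6 = 5
Total Grundy value = XOR of all: 3 XOR 3 XOR 4 XOR 5 = 1

1


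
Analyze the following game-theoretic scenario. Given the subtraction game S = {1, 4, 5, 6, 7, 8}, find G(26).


The subtraction set is S = {1, 4, 5, 6, 7, 8}.
G(k) = mex{ G(k - s) : s in S, s <= k }. We compute iteratively: G(0) = 0.
G(1) = mex({0}) = 1
G(2) = mex({1}) = 0
G(3) = mex({0}) = 1
G(4) = mex({0, 1}) = 2
G(5) = mex({0, 1, 2}) = 3
G(6) = mex({0, 1, 3}) = 2
G(7) = mex({0, 1, 2}) = 3
G(8) = mex({0, 1, 2, 3}) = 4
G(9) = mex({0, 1, 2, 3, 4}) = 5
G(10) = mex({0, 1, 2, 3, 5}) = 4
G(11) = mex({1, 2, 3, 4}) = 0
G(12) = mex({0, 2, 3, 4}) = 1
G(13) = mex({1, 2, 3, 4, 5}) = 0
G(14) = mex({0, 2, 3, 4, 5}) = 1
G(15) = mex({0, 1, 3, 4, 5}) = 2
G(16) = mex({0, 1, 2, 4, 5}) = 3
G(17) = mex({0, 1, 3, 4, 5}) = 2
G(18) = mex({0, 1, 2, 4}) = 3
Observe that G(11)..G(18) = 0, 1, 0, 1, 2, 3, 2, 3 repeats G(0)..G(7) = 0, 1, 0, 1, 2, 3, 2, 3.
For k >= max(S) = 8, G(k) is determined by the previous 8 values G(k-8)..G(k-1); a window of 8 consecutive values has recurred shifted by 11, so by induction G(k + 11) = G(k) for all k >= 0: the sequence is periodic from the start with period 11.
One period: G(0..10) = 0, 1, 0, 1, 2, 3, 2, 3, 4, 5, 4.
26 mod 11 = 4, so G(26) = G(4) = 2.

2


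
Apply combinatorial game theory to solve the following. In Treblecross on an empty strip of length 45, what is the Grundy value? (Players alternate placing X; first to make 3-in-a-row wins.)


Treblecross: place X on empty cells; 3-in-a-row wins.
Playing within two cells of an existing X lets the opponent win at once, so sensible play treats the cells i-2..i+2 around each X as dead. The player left with no safe cell loses, so this is a normal-play take-away game on strips of safe cells.
Placing X at cell i (0-indexed) of a strip of k safe cells leaves independent strips of sizes max(0, i-2) and max(0, k-i-3). Hence G(k) = mex{ G(max(0,i-2)) XOR G(max(0,k-i-3)) : 0 <= i < k }, with G(0) = 0.
G(1): splits (0,0):0^0=0 -> mex({0}) = 1
G(2): splits (0,0):0^0=0 -> mex({0}) = 1
G(3): splits (0,0):0^0=0 -> mex({0}) = 1
G(4): splits (0,1):0^1=1 (0,0):0^0=0 -> mex({0, 1}) = 2
G(5): splits (0,2):0^1=1 (0,1):0^1=1 (0,0):0^0=0 -> mex({0, 1}) = 2
G(6) = mex({1}) = 0
G(7) = mex({0, 1, 2}) = 3
G(8) = mex({0, 1, 2}) = 3
G(9) = mex({0, 2}) = 1
G(10) = mex({0, 2, 3}) = 1
G(11) = mex({0, 3}) = 1
G(12) = mex({1, 3}) = 0
G(13) = mex({0, 1, 2, 3}) = 4
G(14) = mex({0, 1, 2}) = 3
G(15) = mex({0, 1, 2}) = 3
G(16) = mex({0, 1, 2, 4}) = 3
G(17) = mex({0, 1, 3, 4}) = 2
G(18) = mex({0, 1, 3, 4}) = 2
G(19) = mex({0, 1, 3, 5}) = 2
G(20) = mex({0, 1, 2, 3, 5}) = 4
G(21) = mex({0, 1, 2, 3, 5}) = 4
G(22) = mex({1, 2, 6}) = 0
G(23) = mex({0, 1, 2, 3, 4, 6}) = 5
G(24) = mex({0, 1, 2, 3, 4}) = 5
G(25) = mex({0, 1, 3, 4, 7}) = 2
G(26) = mex({0, 1, 3, 4, 5, 7}) = 2
G(27) = mex({0, 1, 3, 5}) = 2
G(28) = mex({0, 1, 2, 5}) = 3
G(29) = mex({0, 1, 2, 4, 5, 6}) = 3
G(30) = mex({1, 2, 4, 6}) = 0
G(31) = mex({0, 1, 2, 3, 4, 6}) = 5
G(32) = mex({1, 2, 3, 4, 7}) = 0
G(33) = mex({0, 3, 7}) = 1
G(34) = mex({0, 2, 3, 5, 7}) = 1
G(35) = mex({0, 2, 3, 5, 6}) = 1
G(36) = mex({0, 1, 2, 5, 6}) = 3
G(37) = mex({0, 1, 2, 4, 5, 6}) = 3
G(38) = mex({0, 1, 2, 4}) = 3
G(39) = mex({0, 1, 2, 3, 4, 7}) = 5
G(40) = mex({0, 1, 2, 3, 4, 5, 7}) = 6
G(41) = mex({0, 1, 2, 3, 5, 7}) = 4
G(42) = mex({0, 1, 2, 3, 5, 6, 7}) = 4
G(43) = mex({0, 2, 3, 5, 6}) = 1
G(44) = mex({1, 2, 3, 4, 5, 6}) = 0
G(45) = mex({0, 1, 2, 3, 4, 6, 7}) = 5
Therefore G(45) = 5.

5
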